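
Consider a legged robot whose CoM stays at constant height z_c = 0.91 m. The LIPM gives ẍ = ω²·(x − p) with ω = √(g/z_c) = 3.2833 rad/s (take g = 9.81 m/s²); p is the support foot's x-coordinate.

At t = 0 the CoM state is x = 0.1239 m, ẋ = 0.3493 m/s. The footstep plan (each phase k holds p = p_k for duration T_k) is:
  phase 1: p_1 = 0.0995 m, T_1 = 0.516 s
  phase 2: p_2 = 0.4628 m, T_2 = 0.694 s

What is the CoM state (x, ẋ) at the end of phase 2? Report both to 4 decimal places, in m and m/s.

phase 1: p=0.0995, T=0.516, ωT=1.694183, cosh=2.812973, sinh=2.629224; start (x,ẋ)=(0.123900, 0.349300) → end (x,ẋ)=(0.447851, 1.193205)
phase 2: p=0.4628, T=0.694, ωT=2.278610, cosh=4.932764, sinh=4.830338; start (x,ẋ)=(0.447851, 1.193205) → end (x,ẋ)=(2.144486, 5.648724)

x = 2.1445, ẋ = 5.6487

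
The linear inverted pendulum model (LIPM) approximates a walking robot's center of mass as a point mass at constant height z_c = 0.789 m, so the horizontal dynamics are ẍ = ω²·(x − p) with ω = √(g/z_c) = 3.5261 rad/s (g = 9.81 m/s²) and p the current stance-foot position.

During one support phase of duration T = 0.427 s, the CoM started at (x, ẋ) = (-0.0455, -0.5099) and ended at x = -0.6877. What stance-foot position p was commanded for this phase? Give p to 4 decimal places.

ωT = 3.5261·0.427 = 1.505645; cosh(ωT) = 2.364466, sinh(ωT) = 2.142592
x(T) = p + (x₀−p)·cosh(ωT) + (ẋ₀/ω)·sinh(ωT) ⇒ p·(1 − cosh) = x(T) − x₀·cosh − (ẋ₀/ω)·sinh
numerator   = -0.6877 − (-0.0455)·2.364466 − (-0.5099/3.5261)·2.142592 = -0.270282
denominator = 1 − 2.364466 = -1.364466
p = -0.270282 / -1.364466 = 0.1981

p = 0.1981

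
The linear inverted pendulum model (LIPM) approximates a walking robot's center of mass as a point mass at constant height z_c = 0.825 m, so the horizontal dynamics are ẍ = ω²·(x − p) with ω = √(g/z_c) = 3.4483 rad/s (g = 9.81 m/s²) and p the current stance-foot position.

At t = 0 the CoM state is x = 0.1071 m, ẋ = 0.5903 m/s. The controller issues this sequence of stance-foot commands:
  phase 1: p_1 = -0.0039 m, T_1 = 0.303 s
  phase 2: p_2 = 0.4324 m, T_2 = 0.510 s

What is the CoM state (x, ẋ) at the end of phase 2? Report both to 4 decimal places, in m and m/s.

x = 1.4550, ẋ = 3.7981

phase 1: p=-0.0039, T=0.303, ωT=1.044835, cosh=1.597340, sinh=1.245590; start (x,ẋ)=(0.107100, 0.590300) → end (x,ẋ)=(0.386632, 1.419673)
phase 2: p=0.4324, T=0.510, ωT=1.758633, cosh=2.988389, sinh=2.816109; start (x,ẋ)=(0.386632, 1.419673) → end (x,ẋ)=(1.455026, 3.798091)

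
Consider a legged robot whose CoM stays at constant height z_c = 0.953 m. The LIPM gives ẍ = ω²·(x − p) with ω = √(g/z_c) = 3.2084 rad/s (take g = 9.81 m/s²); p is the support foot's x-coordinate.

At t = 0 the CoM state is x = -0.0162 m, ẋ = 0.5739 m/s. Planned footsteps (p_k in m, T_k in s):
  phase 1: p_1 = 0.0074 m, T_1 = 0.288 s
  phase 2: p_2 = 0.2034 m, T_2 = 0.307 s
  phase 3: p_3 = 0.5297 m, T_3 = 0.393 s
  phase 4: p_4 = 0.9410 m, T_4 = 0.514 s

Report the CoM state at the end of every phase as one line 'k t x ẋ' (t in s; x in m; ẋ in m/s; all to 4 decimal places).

1 0.2880 0.1628 0.7565
2 0.5950 0.4131 1.0041
3 0.9880 0.8153 1.3069
4 1.5020 1.6225 2.5152

phase 1: p=0.0074, T=0.288, ωT=0.924019, cosh=1.458158, sinh=1.061238; start (x,ẋ)=(-0.016200, 0.573900) → end (x,ẋ)=(0.162816, 0.756482)
phase 2: p=0.2034, T=0.307, ωT=0.984979, cosh=1.525601, sinh=1.152154; start (x,ẋ)=(0.162816, 0.756482) → end (x,ẋ)=(0.413141, 1.004066)
phase 3: p=0.5297, T=0.393, ωT=1.260901, cosh=1.905999, sinh=1.622601; start (x,ẋ)=(0.413141, 1.004066) → end (x,ẋ)=(0.815330, 1.306950)
phase 4: p=0.9410, T=0.514, ωT=1.649118, cosh=2.697303, sinh=2.505084; start (x,ẋ)=(0.815330, 1.306950) → end (x,ẋ)=(1.622483, 2.515195)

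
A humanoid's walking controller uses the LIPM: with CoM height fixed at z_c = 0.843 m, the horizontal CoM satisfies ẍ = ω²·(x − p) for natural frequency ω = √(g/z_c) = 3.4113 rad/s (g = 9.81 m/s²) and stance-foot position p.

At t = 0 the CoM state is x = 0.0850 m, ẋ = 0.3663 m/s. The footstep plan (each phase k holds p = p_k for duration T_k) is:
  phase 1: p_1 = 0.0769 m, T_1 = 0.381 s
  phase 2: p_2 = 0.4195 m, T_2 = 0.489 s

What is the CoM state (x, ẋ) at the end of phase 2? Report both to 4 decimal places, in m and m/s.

phase 1: p=0.0769, T=0.381, ωT=1.299705, cosh=1.970414, sinh=1.697802; start (x,ẋ)=(0.085000, 0.366300) → end (x,ẋ)=(0.275168, 0.768675)
phase 2: p=0.4195, T=0.489, ωT=1.668126, cosh=2.745410, sinh=2.556810; start (x,ẋ)=(0.275168, 0.768675) → end (x,ẋ)=(0.599380, 0.851456)

x = 0.5994, ẋ = 0.8515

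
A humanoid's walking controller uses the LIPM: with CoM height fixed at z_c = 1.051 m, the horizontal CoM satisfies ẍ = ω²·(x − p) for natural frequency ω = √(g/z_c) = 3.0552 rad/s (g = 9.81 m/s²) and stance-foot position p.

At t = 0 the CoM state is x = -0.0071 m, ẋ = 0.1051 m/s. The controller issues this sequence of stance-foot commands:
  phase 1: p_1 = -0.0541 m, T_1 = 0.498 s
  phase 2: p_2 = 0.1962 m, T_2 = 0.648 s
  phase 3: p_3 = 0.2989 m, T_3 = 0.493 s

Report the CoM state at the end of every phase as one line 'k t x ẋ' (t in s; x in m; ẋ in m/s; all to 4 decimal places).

1 0.4980 0.1336 0.5652
2 1.1460 0.6224 1.4065
3 1.6390 2.0512 5.4463

phase 1: p=-0.0541, T=0.498, ωT=1.521490, cosh=2.398714, sinh=2.180327; start (x,ẋ)=(-0.007100, 0.105100) → end (x,ẋ)=(0.133644, 0.565188)
phase 2: p=0.1962, T=0.648, ωT=1.979770, cosh=3.689588, sinh=3.551487; start (x,ẋ)=(0.133644, 0.565188) → end (x,ẋ)=(0.622389, 1.406541)
phase 3: p=0.2989, T=0.493, ωT=1.506214, cosh=2.365686, sinh=2.143938; start (x,ẋ)=(0.622389, 1.406541) → end (x,ẋ)=(2.051192, 5.446340)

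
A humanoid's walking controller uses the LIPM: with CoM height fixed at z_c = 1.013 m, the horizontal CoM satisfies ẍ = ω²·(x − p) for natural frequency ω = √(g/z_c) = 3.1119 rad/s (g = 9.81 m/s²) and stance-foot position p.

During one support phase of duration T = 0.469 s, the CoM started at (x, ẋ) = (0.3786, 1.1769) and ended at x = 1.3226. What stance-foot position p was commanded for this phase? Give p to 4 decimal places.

p = 0.2413

ωT = 3.1119·0.469 = 1.459481; cosh(ωT) = 2.268041, sinh(ωT) = 2.035684
x(T) = p + (x₀−p)·cosh(ωT) + (ẋ₀/ω)·sinh(ωT) ⇒ p·(1 − cosh) = x(T) − x₀·cosh − (ẋ₀/ω)·sinh
numerator   = 1.3226 − (0.3786)·2.268041 − (1.1769/3.1119)·2.035684 = -0.305963
denominator = 1 − 2.268041 = -1.268041
p = -0.305963 / -1.268041 = 0.2413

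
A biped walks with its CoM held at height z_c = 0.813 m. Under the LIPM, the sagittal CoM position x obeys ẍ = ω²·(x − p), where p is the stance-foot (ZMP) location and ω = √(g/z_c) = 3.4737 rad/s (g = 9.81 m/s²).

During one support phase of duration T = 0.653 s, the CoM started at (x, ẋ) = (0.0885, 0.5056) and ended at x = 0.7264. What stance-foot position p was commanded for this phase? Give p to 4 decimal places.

ωT = 3.4737·0.653 = 2.268326; cosh(ωT) = 4.883349, sinh(ωT) = 4.779863
x(T) = p + (x₀−p)·cosh(ωT) + (ẋ₀/ω)·sinh(ωT) ⇒ p·(1 − cosh) = x(T) − x₀·cosh − (ẋ₀/ω)·sinh
numerator   = 0.7264 − (0.0885)·4.883349 − (0.5056/3.4737)·4.779863 = -0.401490
denominator = 1 − 4.883349 = -3.883349
p = -0.401490 / -3.883349 = 0.1034

p = 0.1034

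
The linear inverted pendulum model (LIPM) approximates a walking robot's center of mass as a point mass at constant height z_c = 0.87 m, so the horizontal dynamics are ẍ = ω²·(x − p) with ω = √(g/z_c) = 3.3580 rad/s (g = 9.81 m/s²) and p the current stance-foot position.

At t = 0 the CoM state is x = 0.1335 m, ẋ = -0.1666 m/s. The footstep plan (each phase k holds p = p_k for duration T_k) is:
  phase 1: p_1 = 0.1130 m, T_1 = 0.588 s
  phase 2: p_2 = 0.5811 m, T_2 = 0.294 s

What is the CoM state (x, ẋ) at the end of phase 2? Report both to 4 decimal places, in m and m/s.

phase 1: p=0.1130, T=0.588, ωT=1.974504, cosh=3.670938, sinh=3.532108; start (x,ẋ)=(0.133500, -0.166600) → end (x,ẋ)=(0.013016, -0.368432)
phase 2: p=0.5811, T=0.294, ωT=0.987252, cosh=1.528224, sinh=1.155625; start (x,ẋ)=(0.013016, -0.368432) → end (x,ẋ)=(-0.413852, -2.767545)

x = -0.4139, ẋ = -2.7675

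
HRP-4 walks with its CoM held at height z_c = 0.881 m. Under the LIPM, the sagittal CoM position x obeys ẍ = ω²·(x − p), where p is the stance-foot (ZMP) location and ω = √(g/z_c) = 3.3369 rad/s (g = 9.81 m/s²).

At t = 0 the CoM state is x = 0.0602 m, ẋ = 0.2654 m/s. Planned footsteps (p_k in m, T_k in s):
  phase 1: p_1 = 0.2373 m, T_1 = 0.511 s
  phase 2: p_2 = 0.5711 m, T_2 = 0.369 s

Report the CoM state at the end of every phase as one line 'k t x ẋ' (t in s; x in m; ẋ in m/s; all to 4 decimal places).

1 0.5110 -0.0544 -0.8178
2 0.8800 -0.9757 -4.7909

phase 1: p=0.2373, T=0.511, ωT=1.705156, cosh=2.841994, sinh=2.660250; start (x,ẋ)=(0.060200, 0.265400) → end (x,ẋ)=(-0.054434, -0.817849)
phase 2: p=0.5711, T=0.369, ωT=1.231316, cosh=1.858822, sinh=1.566914; start (x,ẋ)=(-0.054434, -0.817849) → end (x,ẋ)=(-0.975696, -4.790926)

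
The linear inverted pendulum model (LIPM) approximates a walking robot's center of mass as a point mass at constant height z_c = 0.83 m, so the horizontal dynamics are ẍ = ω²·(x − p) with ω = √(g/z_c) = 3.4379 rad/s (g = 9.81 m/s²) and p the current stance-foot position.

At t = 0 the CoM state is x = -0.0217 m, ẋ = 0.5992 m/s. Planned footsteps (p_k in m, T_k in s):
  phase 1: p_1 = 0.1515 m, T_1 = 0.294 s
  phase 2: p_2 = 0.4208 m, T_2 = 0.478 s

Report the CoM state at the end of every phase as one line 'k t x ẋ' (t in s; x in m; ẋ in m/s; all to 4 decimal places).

phase 1: p=0.1515, T=0.294, ωT=1.010743, cosh=1.555795, sinh=1.191846; start (x,ẋ)=(-0.021700, 0.599200) → end (x,ẋ)=(0.089766, 0.222554)
phase 2: p=0.4208, T=0.478, ωT=1.643316, cosh=2.682816, sinh=2.489478; start (x,ẋ)=(0.089766, 0.222554) → end (x,ẋ)=(-0.306145, -2.236106)

1 0.2940 0.0898 0.2226
2 0.7720 -0.3061 -2.2361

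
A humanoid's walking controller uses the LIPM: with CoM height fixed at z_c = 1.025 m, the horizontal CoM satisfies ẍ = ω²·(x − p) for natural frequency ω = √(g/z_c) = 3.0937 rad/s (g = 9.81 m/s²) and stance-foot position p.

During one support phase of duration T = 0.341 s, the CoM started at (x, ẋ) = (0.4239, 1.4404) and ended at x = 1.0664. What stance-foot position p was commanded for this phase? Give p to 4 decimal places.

ωT = 3.0937·0.341 = 1.054952; cosh(ωT) = 1.610023, sinh(ωT) = 1.261814
x(T) = p + (x₀−p)·cosh(ωT) + (ẋ₀/ω)·sinh(ωT) ⇒ p·(1 − cosh) = x(T) − x₀·cosh − (ẋ₀/ω)·sinh
numerator   = 1.0664 − (0.4239)·1.610023 − (1.4404/3.0937)·1.261814 = -0.203578
denominator = 1 − 1.610023 = -0.610023
p = -0.203578 / -0.610023 = 0.3337

p = 0.3337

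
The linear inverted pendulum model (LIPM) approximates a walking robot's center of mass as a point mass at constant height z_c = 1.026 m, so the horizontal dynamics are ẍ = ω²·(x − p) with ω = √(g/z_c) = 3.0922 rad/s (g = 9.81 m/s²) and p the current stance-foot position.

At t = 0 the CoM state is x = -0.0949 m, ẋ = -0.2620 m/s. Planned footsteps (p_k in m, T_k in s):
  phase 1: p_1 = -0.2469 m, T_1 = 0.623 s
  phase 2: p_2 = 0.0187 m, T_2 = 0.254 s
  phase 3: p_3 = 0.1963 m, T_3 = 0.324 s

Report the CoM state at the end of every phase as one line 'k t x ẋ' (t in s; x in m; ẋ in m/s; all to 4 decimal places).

1 0.6230 0.0012 0.6607
2 0.8770 0.1812 0.8283
3 1.2010 0.4885 1.2249

phase 1: p=-0.2469, T=0.623, ωT=1.926441, cosh=3.505349, sinh=3.359683; start (x,ẋ)=(-0.094900, -0.262000) → end (x,ẋ)=(0.001249, 0.660698)
phase 2: p=0.0187, T=0.254, ωT=0.785419, cosh=1.324627, sinh=0.868698; start (x,ẋ)=(0.001249, 0.660698) → end (x,ẋ)=(0.181196, 0.828303)
phase 3: p=0.1963, T=0.324, ωT=1.001873, cosh=1.545284, sinh=1.178093; start (x,ẋ)=(0.181196, 0.828303) → end (x,ẋ)=(0.488533, 1.224939)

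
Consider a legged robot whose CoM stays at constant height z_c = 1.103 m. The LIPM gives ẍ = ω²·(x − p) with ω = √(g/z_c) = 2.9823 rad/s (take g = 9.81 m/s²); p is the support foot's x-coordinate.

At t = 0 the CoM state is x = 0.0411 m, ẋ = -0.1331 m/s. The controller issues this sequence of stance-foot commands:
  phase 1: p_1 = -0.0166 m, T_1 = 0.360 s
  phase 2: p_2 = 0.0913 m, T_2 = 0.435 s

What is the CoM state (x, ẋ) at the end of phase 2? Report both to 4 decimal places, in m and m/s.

x = -0.0461, ẋ = -0.3504

phase 1: p=-0.0166, T=0.360, ωT=1.073628, cosh=1.633871, sinh=1.292105; start (x,ẋ)=(0.041100, -0.133100) → end (x,ẋ)=(0.020008, 0.004875)
phase 2: p=0.0913, T=0.435, ωT=1.297300, cosh=1.966337, sinh=1.693068; start (x,ẋ)=(0.020008, 0.004875) → end (x,ẋ)=(-0.046117, -0.350385)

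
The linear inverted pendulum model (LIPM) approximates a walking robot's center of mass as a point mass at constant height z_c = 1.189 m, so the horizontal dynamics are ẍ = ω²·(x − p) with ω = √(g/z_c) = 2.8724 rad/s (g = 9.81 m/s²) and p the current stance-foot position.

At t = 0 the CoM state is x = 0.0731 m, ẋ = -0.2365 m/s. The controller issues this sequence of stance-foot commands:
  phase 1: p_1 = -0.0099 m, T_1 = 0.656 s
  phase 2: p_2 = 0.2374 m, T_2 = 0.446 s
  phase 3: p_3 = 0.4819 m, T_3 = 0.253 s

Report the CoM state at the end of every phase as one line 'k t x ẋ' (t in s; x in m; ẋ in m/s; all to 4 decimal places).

1 0.6560 0.0048 -0.0298
2 1.1020 -0.2308 -1.1676
3 1.3550 -0.7495 -3.1118

phase 1: p=-0.0099, T=0.656, ωT=1.884294, cosh=3.366822, sinh=3.214886; start (x,ẋ)=(0.073100, -0.236500) → end (x,ẋ)=(0.004848, -0.029795)
phase 2: p=0.2374, T=0.446, ωT=1.281090, cosh=1.939149, sinh=1.661415; start (x,ẋ)=(0.004848, -0.029795) → end (x,ẋ)=(-0.230788, -1.167575)
phase 3: p=0.4819, T=0.253, ωT=0.726717, cosh=1.275887, sinh=0.792393; start (x,ẋ)=(-0.230788, -1.167575) → end (x,ẋ)=(-0.749501, -3.111820)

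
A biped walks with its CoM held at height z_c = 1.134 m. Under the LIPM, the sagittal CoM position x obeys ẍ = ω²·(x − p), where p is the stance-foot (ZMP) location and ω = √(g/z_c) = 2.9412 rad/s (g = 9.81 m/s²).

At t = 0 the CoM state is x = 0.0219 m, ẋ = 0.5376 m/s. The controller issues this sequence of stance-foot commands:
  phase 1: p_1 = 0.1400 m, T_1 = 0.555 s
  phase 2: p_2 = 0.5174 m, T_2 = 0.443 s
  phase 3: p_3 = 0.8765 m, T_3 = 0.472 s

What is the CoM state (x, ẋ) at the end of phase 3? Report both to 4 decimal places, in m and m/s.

x = -0.2455, ẋ = -2.9495

phase 1: p=0.1400, T=0.555, ωT=1.632366, cosh=2.655716, sinh=2.460249; start (x,ẋ)=(0.021900, 0.537600) → end (x,ẋ)=(0.276051, 0.573131)
phase 2: p=0.5174, T=0.443, ωT=1.302952, cosh=1.975936, sinh=1.704207; start (x,ẋ)=(0.276051, 0.573131) → end (x,ẋ)=(0.372596, -0.077273)
phase 3: p=0.8765, T=0.472, ωT=1.388246, cosh=2.128664, sinh=1.879152; start (x,ẋ)=(0.372596, -0.077273) → end (x,ẋ)=(-0.245513, -2.949546)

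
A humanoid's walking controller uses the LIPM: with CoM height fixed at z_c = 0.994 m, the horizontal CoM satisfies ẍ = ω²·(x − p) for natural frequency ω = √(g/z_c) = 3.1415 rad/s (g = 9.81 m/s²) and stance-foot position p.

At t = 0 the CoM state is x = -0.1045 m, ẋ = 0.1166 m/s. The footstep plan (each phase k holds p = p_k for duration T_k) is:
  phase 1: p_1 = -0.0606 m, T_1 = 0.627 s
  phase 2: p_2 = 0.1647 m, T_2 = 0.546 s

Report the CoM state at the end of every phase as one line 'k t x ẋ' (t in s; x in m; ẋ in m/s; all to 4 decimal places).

phase 1: p=-0.0606, T=0.627, ωT=1.969721, cosh=3.654084, sinh=3.514588; start (x,ẋ)=(-0.104500, 0.116600) → end (x,ẋ)=(-0.090567, -0.058637)
phase 2: p=0.1647, T=0.546, ωT=1.715259, cosh=2.869016, sinh=2.689099; start (x,ẋ)=(-0.090567, -0.058637) → end (x,ẋ)=(-0.617857, -2.324674)

1 0.6270 -0.0906 -0.0586
2 1.1730 -0.6179 -2.3247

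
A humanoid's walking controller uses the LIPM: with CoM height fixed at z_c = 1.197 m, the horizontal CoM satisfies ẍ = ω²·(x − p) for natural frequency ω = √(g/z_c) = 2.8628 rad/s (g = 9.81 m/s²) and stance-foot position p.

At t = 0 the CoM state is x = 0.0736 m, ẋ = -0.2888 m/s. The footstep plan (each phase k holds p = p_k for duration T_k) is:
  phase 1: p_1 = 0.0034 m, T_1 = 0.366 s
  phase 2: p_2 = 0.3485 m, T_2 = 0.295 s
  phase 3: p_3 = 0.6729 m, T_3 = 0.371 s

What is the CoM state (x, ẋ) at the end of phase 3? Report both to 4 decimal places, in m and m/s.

x = -1.3292, ẋ = -5.2893

phase 1: p=0.0034, T=0.366, ωT=1.047785, cosh=1.601021, sinh=1.250307; start (x,ẋ)=(0.073600, -0.288800) → end (x,ẋ)=(-0.010340, -0.211102)
phase 2: p=0.3485, T=0.295, ωT=0.844526, cosh=1.378318, sinh=0.948557; start (x,ẋ)=(-0.010340, -0.211102) → end (x,ẋ)=(-0.216041, -1.265405)
phase 3: p=0.6729, T=0.371, ωT=1.062099, cosh=1.619082, sinh=1.273353; start (x,ẋ)=(-0.216041, -1.265405) → end (x,ẋ)=(-1.329213, -5.289303)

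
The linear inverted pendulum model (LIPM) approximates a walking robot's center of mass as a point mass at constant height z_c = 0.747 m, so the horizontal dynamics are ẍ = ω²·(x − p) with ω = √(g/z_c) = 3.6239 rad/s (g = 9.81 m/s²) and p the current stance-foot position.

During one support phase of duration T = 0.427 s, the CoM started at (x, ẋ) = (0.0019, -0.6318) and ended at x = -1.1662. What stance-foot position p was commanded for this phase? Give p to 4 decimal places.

ωT = 3.6239·0.427 = 1.547405; cosh(ωT) = 2.456030, sinh(ωT) = 2.243231
x(T) = p + (x₀−p)·cosh(ωT) + (ẋ₀/ω)·sinh(ωT) ⇒ p·(1 − cosh) = x(T) − x₀·cosh − (ẋ₀/ω)·sinh
numerator   = -1.1662 − (0.0019)·2.456030 − (-0.6318/3.6239)·2.243231 = -0.779776
denominator = 1 − 2.456030 = -1.456030
p = -0.779776 / -1.456030 = 0.5355

p = 0.5355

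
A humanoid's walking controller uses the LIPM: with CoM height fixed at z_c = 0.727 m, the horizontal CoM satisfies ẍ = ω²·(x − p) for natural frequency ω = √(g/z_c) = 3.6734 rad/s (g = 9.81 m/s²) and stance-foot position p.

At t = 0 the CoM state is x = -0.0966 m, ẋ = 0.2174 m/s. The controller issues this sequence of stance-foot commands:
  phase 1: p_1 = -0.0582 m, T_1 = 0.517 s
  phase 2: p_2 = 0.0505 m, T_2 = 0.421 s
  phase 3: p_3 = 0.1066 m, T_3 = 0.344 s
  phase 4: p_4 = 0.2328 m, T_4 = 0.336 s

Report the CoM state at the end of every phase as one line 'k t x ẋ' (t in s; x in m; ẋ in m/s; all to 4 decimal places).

phase 1: p=-0.0582, T=0.517, ωT=1.899148, cosh=3.414948, sinh=3.265252; start (x,ẋ)=(-0.096600, 0.217400) → end (x,ẋ)=(0.003911, 0.281818)
phase 2: p=0.0505, T=0.421, ωT=1.546501, cosh=2.454004, sinh=2.241012; start (x,ẋ)=(0.003911, 0.281818) → end (x,ẋ)=(0.108097, 0.308054)
phase 3: p=0.1066, T=0.344, ωT=1.263650, cosh=1.910466, sinh=1.627845; start (x,ẋ)=(0.108097, 0.308054) → end (x,ẋ)=(0.245973, 0.597481)
phase 4: p=0.2328, T=0.336, ωT=1.234262, cosh=1.863446, sinh=1.572397; start (x,ẋ)=(0.245973, 0.597481) → end (x,ẋ)=(0.513099, 1.189461)

1 0.5170 0.0039 0.2818
2 0.9380 0.1081 0.3081
3 1.2820 0.2460 0.5975
4 1.6180 0.5131 1.1895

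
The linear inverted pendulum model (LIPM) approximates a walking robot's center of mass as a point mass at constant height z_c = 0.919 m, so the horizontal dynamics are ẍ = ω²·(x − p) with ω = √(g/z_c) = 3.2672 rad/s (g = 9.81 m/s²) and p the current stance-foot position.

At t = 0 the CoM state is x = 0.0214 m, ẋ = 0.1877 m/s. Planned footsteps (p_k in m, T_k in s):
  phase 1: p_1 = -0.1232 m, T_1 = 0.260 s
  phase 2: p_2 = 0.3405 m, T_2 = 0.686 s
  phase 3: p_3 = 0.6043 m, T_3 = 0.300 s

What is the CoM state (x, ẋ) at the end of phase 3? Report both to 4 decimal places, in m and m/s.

x = 0.3048, ẋ = -0.5996

phase 1: p=-0.1232, T=0.260, ωT=0.849472, cosh=1.383026, sinh=0.955386; start (x,ẋ)=(0.021400, 0.187700) → end (x,ẋ)=(0.131672, 0.710954)
phase 2: p=0.3405, T=0.686, ωT=2.241299, cosh=4.755932, sinh=4.649611; start (x,ẋ)=(0.131672, 0.710954) → end (x,ẋ)=(0.359101, 0.208902)
phase 3: p=0.6043, T=0.300, ωT=0.980160, cosh=1.520067, sinh=1.144816; start (x,ẋ)=(0.359101, 0.208902) → end (x,ẋ)=(0.304779, -0.599585)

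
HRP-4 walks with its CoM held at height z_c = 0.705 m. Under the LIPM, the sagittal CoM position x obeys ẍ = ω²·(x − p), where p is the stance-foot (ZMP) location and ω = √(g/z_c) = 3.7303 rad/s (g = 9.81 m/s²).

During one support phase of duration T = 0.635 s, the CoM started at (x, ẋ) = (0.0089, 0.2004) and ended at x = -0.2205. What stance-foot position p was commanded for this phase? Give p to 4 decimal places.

ωT = 3.7303·0.635 = 2.368741; cosh(ωT) = 5.388763, sinh(ωT) = 5.295164
x(T) = p + (x₀−p)·cosh(ωT) + (ẋ₀/ω)·sinh(ωT) ⇒ p·(1 − cosh) = x(T) − x₀·cosh − (ẋ₀/ω)·sinh
numerator   = -0.2205 − (0.0089)·5.388763 − (0.2004/3.7303)·5.295164 = -0.552928
denominator = 1 − 5.388763 = -4.388763
p = -0.552928 / -4.388763 = 0.1260

p = 0.1260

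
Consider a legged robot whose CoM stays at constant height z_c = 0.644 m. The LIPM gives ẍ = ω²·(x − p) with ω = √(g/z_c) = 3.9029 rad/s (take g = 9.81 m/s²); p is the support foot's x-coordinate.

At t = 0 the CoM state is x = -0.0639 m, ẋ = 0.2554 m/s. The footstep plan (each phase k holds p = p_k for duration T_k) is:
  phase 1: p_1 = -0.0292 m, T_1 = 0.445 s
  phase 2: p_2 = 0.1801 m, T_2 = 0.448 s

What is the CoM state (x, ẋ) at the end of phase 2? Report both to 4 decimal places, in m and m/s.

phase 1: p=-0.0292, T=0.445, ωT=1.736790, cosh=2.927586, sinh=2.751501; start (x,ẋ)=(-0.063900, 0.255400) → end (x,ẋ)=(0.049267, 0.375068)
phase 2: p=0.1801, T=0.448, ωT=1.748499, cosh=2.960004, sinh=2.785969; start (x,ẋ)=(0.049267, 0.375068) → end (x,ẋ)=(0.060565, -0.312392)

x = 0.0606, ẋ = -0.3124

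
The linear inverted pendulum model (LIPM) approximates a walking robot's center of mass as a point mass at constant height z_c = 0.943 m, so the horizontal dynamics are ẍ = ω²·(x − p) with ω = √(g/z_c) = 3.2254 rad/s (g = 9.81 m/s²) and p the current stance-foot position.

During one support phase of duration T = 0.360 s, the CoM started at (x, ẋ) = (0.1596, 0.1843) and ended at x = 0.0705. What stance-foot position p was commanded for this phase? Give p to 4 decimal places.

ωT = 3.2254·0.360 = 1.161144; cosh(ωT) = 1.753356, sinh(ωT) = 1.440228
x(T) = p + (x₀−p)·cosh(ωT) + (ẋ₀/ω)·sinh(ωT) ⇒ p·(1 − cosh) = x(T) − x₀·cosh − (ẋ₀/ω)·sinh
numerator   = 0.0705 − (0.1596)·1.753356 − (0.1843/3.2254)·1.440228 = -0.291631
denominator = 1 − 1.753356 = -0.753356
p = -0.291631 / -0.753356 = 0.3871

p = 0.3871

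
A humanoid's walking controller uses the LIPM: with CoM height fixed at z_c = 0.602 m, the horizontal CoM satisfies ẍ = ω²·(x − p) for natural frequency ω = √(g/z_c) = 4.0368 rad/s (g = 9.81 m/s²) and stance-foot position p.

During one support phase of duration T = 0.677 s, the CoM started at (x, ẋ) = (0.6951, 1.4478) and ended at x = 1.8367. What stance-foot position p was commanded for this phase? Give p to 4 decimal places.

p = 0.9338

ωT = 4.0368·0.677 = 2.732914; cosh(ωT) = 7.721328, sinh(ωT) = 7.656298
x(T) = p + (x₀−p)·cosh(ωT) + (ẋ₀/ω)·sinh(ωT) ⇒ p·(1 − cosh) = x(T) − x₀·cosh − (ẋ₀/ω)·sinh
numerator   = 1.8367 − (0.6951)·7.721328 − (1.4478/4.0368)·7.656298 = -6.276330
denominator = 1 − 7.721328 = -6.721328
p = -6.276330 / -6.721328 = 0.9338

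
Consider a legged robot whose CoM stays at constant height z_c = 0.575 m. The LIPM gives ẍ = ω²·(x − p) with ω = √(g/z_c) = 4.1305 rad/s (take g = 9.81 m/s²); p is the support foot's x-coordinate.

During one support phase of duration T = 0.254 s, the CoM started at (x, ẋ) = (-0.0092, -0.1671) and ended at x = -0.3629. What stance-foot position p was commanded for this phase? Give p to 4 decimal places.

p = 0.4936

ωT = 4.1305·0.254 = 1.049147; cosh(ωT) = 1.602725, sinh(ωT) = 1.252489
x(T) = p + (x₀−p)·cosh(ωT) + (ẋ₀/ω)·sinh(ωT) ⇒ p·(1 − cosh) = x(T) − x₀·cosh − (ẋ₀/ω)·sinh
numerator   = -0.3629 − (-0.0092)·1.602725 − (-0.1671/4.1305)·1.252489 = -0.297485
denominator = 1 − 1.602725 = -0.602725
p = -0.297485 / -0.602725 = 0.4936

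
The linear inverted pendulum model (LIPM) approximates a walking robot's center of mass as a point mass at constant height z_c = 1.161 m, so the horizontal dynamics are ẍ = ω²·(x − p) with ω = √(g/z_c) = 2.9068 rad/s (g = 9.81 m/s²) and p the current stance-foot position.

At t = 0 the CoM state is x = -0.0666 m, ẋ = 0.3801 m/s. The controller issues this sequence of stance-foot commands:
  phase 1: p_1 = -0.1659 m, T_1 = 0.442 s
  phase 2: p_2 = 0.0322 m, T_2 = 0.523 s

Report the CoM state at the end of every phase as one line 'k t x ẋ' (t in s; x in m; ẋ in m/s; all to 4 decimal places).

phase 1: p=-0.1659, T=0.442, ωT=1.284806, cosh=1.945335, sinh=1.668630; start (x,ẋ)=(-0.066600, 0.380100) → end (x,ẋ)=(0.245466, 1.221064)
phase 2: p=0.0322, T=0.523, ωT=1.520256, cosh=2.396027, sinh=2.177371; start (x,ẋ)=(0.245466, 1.221064) → end (x,ẋ)=(1.457842, 4.275500)

1 0.4420 0.2455 1.2211
2 0.9650 1.4578 4.2755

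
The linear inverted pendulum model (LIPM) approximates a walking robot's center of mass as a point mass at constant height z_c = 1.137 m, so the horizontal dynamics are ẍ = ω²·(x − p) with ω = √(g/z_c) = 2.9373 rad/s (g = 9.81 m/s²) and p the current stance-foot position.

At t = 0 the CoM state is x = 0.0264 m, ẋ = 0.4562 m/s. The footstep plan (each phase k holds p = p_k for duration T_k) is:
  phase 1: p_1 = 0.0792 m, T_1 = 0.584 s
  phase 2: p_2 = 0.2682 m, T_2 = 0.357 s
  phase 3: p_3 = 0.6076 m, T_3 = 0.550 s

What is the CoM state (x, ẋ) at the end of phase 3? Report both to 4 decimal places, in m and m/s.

x = 2.4459, ẋ = 5.6442

phase 1: p=0.0792, T=0.584, ωT=1.715383, cosh=2.869350, sinh=2.689455; start (x,ẋ)=(0.026400, 0.456200) → end (x,ẋ)=(0.345405, 0.891891)
phase 2: p=0.2682, T=0.357, ωT=1.048616, cosh=1.602061, sinh=1.251638; start (x,ẋ)=(0.345405, 0.891891) → end (x,ẋ)=(0.771938, 1.712703)
phase 3: p=0.6076, T=0.550, ωT=1.615515, cosh=2.614633, sinh=2.415845; start (x,ẋ)=(0.771938, 1.712703) → end (x,ẋ)=(2.445934, 5.644246)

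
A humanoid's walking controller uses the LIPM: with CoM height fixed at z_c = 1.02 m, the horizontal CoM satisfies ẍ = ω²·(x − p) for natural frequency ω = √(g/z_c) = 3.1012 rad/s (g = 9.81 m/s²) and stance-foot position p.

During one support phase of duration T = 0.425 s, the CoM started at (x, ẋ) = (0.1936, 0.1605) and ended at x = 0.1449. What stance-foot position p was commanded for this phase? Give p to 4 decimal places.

p = 0.3318

ωT = 3.1012·0.425 = 1.318010; cosh(ωT) = 2.001823, sinh(ωT) = 1.734156
x(T) = p + (x₀−p)·cosh(ωT) + (ẋ₀/ω)·sinh(ωT) ⇒ p·(1 − cosh) = x(T) − x₀·cosh − (ẋ₀/ω)·sinh
numerator   = 0.1449 − (0.1936)·2.001823 − (0.1605/3.1012)·1.734156 = -0.332403
denominator = 1 − 2.001823 = -1.001823
p = -0.332403 / -1.001823 = 0.3318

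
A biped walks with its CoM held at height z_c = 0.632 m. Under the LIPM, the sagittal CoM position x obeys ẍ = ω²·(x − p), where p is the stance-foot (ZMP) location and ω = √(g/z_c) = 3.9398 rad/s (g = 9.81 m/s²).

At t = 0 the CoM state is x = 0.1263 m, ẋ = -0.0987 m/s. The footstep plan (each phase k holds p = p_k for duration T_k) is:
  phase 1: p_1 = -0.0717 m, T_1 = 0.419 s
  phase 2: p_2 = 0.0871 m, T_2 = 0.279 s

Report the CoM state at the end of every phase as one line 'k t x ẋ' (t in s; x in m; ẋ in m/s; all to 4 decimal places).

1 0.4190 0.4003 1.6910
2 0.6980 1.1821 4.4663

phase 1: p=-0.0717, T=0.419, ωT=1.650776, cosh=2.701462, sinh=2.509561; start (x,ẋ)=(0.126300, -0.098700) → end (x,ẋ)=(0.400320, 1.691025)
phase 2: p=0.0871, T=0.279, ωT=1.099204, cosh=1.667456, sinh=1.334320; start (x,ẋ)=(0.400320, 1.691025) → end (x,ẋ)=(1.182092, 4.466293)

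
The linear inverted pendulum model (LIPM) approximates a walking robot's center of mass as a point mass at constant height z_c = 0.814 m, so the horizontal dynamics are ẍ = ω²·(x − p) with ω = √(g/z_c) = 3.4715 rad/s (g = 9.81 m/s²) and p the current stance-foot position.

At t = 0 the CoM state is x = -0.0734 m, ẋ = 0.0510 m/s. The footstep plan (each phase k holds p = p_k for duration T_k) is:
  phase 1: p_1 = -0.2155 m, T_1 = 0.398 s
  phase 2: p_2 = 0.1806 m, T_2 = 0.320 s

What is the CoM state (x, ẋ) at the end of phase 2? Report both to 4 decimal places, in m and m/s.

phase 1: p=-0.2155, T=0.398, ωT=1.381657, cosh=2.116328, sinh=1.865166; start (x,ẋ)=(-0.073400, 0.051000) → end (x,ẋ)=(0.112631, 1.028019)
phase 2: p=0.1806, T=0.320, ωT=1.110880, cosh=1.683149, sinh=1.353880; start (x,ẋ)=(0.112631, 1.028019) → end (x,ẋ)=(0.467125, 1.410858)

x = 0.4671, ẋ = 1.4109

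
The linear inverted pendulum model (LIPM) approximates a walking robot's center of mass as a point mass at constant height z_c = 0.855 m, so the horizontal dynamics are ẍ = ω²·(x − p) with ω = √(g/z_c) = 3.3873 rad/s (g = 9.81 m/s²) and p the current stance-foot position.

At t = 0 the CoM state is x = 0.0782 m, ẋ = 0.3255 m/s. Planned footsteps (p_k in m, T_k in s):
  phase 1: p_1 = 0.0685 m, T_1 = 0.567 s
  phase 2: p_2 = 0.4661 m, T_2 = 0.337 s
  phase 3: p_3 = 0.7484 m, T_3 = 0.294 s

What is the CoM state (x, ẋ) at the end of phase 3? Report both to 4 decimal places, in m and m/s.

x = 1.6652, ẋ = 3.6226

phase 1: p=0.0685, T=0.567, ωT=1.920599, cosh=3.485783, sinh=3.339263; start (x,ẋ)=(0.078200, 0.325500) → end (x,ẋ)=(0.423196, 1.244340)
phase 2: p=0.4661, T=0.337, ωT=1.141520, cosh=1.725429, sinh=1.406096; start (x,ẋ)=(0.423196, 1.244340) → end (x,ẋ)=(0.908608, 1.942674)
phase 3: p=0.7484, T=0.294, ωT=0.995866, cosh=1.538236, sinh=1.168832; start (x,ẋ)=(0.908608, 1.942674) → end (x,ẋ)=(1.665183, 3.622584)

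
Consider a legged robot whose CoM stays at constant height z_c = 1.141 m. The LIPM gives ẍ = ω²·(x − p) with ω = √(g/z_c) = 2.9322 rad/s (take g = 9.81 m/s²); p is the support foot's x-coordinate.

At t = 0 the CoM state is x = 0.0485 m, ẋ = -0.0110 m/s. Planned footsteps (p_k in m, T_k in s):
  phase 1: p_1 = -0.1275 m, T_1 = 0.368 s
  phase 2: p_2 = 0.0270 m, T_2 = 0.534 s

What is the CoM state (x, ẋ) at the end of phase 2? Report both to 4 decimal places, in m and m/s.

phase 1: p=-0.1275, T=0.368, ωT=1.079050, cosh=1.640900, sinh=1.300982; start (x,ẋ)=(0.048500, -0.011000) → end (x,ẋ)=(0.156418, 0.653344)
phase 2: p=0.0270, T=0.534, ωT=1.565795, cosh=2.497700, sinh=2.288778; start (x,ẋ)=(0.156418, 0.653344) → end (x,ẋ)=(0.860226, 2.500401)

x = 0.8602, ẋ = 2.5004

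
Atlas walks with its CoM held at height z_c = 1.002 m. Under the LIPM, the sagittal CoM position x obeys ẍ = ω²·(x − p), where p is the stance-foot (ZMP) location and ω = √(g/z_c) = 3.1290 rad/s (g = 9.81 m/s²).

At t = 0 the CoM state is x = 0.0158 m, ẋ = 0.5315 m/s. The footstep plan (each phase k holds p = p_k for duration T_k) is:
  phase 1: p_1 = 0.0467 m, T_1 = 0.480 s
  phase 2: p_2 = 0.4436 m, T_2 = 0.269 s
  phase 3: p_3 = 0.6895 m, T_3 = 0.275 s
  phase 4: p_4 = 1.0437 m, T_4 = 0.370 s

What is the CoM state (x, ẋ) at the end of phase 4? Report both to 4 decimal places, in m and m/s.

x = 1.4527, ẋ = 1.8093

phase 1: p=0.0467, T=0.480, ωT=1.501920, cosh=2.356502, sinh=2.133800; start (x,ẋ)=(0.015800, 0.531500) → end (x,ẋ)=(0.336337, 1.046172)
phase 2: p=0.4436, T=0.269, ωT=0.841701, cosh=1.375644, sinh=0.944667; start (x,ẋ)=(0.336337, 1.046172) → end (x,ẋ)=(0.611891, 1.122105)
phase 3: p=0.6895, T=0.275, ωT=0.860475, cosh=1.393622, sinh=0.970661; start (x,ẋ)=(0.611891, 1.122105) → end (x,ẋ)=(0.929435, 1.328076)
phase 4: p=1.0437, T=0.370, ωT=1.157730, cosh=1.748449, sinh=1.434251; start (x,ẋ)=(0.929435, 1.328076) → end (x,ẋ)=(1.452669, 1.809279)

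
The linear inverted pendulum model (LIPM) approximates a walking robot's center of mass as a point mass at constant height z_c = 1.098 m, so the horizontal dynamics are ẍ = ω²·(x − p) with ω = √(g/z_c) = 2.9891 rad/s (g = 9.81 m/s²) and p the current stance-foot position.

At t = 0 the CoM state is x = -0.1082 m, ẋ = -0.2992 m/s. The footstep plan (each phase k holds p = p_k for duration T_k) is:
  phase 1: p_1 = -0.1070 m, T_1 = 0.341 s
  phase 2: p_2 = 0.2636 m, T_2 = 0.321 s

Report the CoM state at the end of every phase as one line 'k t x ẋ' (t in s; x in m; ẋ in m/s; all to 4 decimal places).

phase 1: p=-0.1070, T=0.341, ωT=1.019283, cosh=1.566030, sinh=1.205177; start (x,ẋ)=(-0.108200, -0.299200) → end (x,ẋ)=(-0.229514, -0.472879)
phase 2: p=0.2636, T=0.321, ωT=0.959501, cosh=1.496739, sinh=1.113655; start (x,ẋ)=(-0.229514, -0.472879) → end (x,ẋ)=(-0.650644, -2.349267)

1 0.3410 -0.2295 -0.4729
2 0.6620 -0.6506 -2.3493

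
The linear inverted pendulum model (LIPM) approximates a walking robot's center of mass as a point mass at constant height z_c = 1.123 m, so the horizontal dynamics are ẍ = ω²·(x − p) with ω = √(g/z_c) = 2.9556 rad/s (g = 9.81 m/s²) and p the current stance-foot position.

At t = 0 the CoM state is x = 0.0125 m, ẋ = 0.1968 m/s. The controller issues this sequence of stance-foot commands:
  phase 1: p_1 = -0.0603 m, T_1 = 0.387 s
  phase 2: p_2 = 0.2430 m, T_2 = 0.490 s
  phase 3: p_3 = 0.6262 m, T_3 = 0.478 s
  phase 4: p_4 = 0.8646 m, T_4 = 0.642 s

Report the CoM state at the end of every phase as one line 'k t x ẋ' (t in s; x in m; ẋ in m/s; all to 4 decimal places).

phase 1: p=-0.0603, T=0.387, ωT=1.143817, cosh=1.728664, sinh=1.410063; start (x,ẋ)=(0.012500, 0.196800) → end (x,ẋ)=(0.159436, 0.643601)
phase 2: p=0.2430, T=0.490, ωT=1.448244, cosh=2.245309, sinh=2.010326; start (x,ẋ)=(0.159436, 0.643601) → end (x,ẋ)=(0.493135, 0.948572)
phase 3: p=0.6262, T=0.478, ωT=1.412777, cosh=2.175406, sinh=1.931939; start (x,ẋ)=(0.493135, 0.948572) → end (x,ẋ)=(0.956768, 1.303724)
phase 4: p=0.8646, T=0.642, ωT=1.897495, cosh=3.409556, sinh=3.259612; start (x,ẋ)=(0.956768, 1.303724) → end (x,ẋ)=(2.616677, 5.333078)

1 0.3870 0.1594 0.6436
2 0.8770 0.4931 0.9486
3 1.3550 0.9568 1.3037
4 1.9970 2.6167 5.3331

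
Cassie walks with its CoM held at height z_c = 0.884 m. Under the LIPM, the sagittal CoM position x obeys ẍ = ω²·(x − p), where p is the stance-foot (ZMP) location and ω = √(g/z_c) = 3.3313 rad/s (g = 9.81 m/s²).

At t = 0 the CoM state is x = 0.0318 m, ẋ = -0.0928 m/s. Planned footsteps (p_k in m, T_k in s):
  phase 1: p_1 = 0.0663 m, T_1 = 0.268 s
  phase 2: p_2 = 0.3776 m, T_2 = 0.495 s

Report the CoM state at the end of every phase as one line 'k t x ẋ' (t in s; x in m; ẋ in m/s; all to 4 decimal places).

1 0.2680 -0.0112 -0.2491
2 0.7630 -0.8583 -3.9160

phase 1: p=0.0663, T=0.268, ωT=0.892788, cosh=1.425721, sinh=1.016208; start (x,ẋ)=(0.031800, -0.092800) → end (x,ẋ)=(-0.011196, -0.249100)
phase 2: p=0.3776, T=0.495, ωT=1.648994, cosh=2.696992, sinh=2.504749; start (x,ẋ)=(-0.011196, -0.249100) → end (x,ẋ)=(-0.858273, -3.915960)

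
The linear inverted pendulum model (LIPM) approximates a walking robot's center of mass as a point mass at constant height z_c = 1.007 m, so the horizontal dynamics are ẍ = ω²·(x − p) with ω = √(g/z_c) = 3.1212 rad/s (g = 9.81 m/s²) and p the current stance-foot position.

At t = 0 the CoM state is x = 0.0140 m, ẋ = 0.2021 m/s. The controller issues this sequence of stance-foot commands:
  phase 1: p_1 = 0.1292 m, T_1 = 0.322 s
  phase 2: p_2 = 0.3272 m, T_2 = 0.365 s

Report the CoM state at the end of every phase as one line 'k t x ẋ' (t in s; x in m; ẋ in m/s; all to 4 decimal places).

phase 1: p=0.1292, T=0.322, ωT=1.005026, cosh=1.549007, sinh=1.182972; start (x,ẋ)=(0.014000, 0.202100) → end (x,ẋ)=(0.027353, -0.112298)
phase 2: p=0.3272, T=0.365, ωT=1.139238, cosh=1.722225, sinh=1.402162; start (x,ẋ)=(0.027353, -0.112298) → end (x,ẋ)=(-0.239653, -1.505662)

1 0.3220 0.0274 -0.1123
2 0.6870 -0.2397 -1.5057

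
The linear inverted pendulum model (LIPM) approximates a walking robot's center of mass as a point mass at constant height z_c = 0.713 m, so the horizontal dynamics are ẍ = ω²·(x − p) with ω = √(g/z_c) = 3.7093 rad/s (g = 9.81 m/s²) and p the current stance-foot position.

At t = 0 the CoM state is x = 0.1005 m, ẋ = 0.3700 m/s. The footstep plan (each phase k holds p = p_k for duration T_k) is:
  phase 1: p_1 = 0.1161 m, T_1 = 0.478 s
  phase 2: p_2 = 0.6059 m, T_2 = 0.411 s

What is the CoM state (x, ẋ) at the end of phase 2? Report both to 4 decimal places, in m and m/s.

x = 0.5636, ẋ = 0.2545

phase 1: p=0.1161, T=0.478, ωT=1.773045, cosh=3.029287, sinh=2.859472; start (x,ẋ)=(0.100500, 0.370000) → end (x,ẋ)=(0.354073, 0.955373)
phase 2: p=0.6059, T=0.411, ωT=1.524522, cosh=2.405337, sinh=2.187612; start (x,ẋ)=(0.354073, 0.955373) → end (x,ẋ)=(0.563617, 0.254544)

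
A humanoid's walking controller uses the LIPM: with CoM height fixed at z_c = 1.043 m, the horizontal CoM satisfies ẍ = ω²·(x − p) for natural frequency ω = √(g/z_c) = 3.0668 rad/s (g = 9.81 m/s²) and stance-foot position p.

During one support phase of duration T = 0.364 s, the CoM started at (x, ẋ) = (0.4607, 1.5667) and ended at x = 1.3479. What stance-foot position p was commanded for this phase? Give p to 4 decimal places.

ωT = 3.0668·0.364 = 1.116315; cosh(ωT) = 1.690533, sinh(ωT) = 1.363049
x(T) = p + (x₀−p)·cosh(ωT) + (ẋ₀/ω)·sinh(ωT) ⇒ p·(1 − cosh) = x(T) − x₀·cosh − (ẋ₀/ω)·sinh
numerator   = 1.3479 − (0.4607)·1.690533 − (1.5667/3.0668)·1.363049 = -0.127253
denominator = 1 − 1.690533 = -0.690533
p = -0.127253 / -0.690533 = 0.1843

p = 0.1843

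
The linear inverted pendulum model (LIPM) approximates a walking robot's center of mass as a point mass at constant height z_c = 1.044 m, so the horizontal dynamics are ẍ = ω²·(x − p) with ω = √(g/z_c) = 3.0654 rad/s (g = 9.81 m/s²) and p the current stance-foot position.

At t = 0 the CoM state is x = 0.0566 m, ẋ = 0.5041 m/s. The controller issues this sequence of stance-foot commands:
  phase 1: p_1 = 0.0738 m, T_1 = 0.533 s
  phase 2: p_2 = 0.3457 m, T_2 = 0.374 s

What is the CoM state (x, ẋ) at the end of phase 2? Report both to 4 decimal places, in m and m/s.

phase 1: p=0.0738, T=0.533, ωT=1.633858, cosh=2.659390, sinh=2.464215; start (x,ẋ)=(0.056600, 0.504100) → end (x,ẋ)=(0.433295, 1.210673)
phase 2: p=0.3457, T=0.374, ωT=1.146460, cosh=1.732396, sinh=1.414636; start (x,ẋ)=(0.433295, 1.210673) → end (x,ẋ)=(1.056156, 2.477212)

x = 1.0562, ẋ = 2.4772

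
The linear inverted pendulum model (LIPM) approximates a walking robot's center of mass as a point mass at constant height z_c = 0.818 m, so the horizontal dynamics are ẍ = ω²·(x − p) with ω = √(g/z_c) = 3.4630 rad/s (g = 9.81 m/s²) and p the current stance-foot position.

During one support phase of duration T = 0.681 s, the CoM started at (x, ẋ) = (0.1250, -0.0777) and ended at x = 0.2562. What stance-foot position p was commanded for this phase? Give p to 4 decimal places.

p = 0.0676

ωT = 3.4630·0.681 = 2.358303; cosh(ωT) = 5.333787, sinh(ωT) = 5.239207
x(T) = p + (x₀−p)·cosh(ωT) + (ẋ₀/ω)·sinh(ωT) ⇒ p·(1 − cosh) = x(T) − x₀·cosh − (ẋ₀/ω)·sinh
numerator   = 0.2562 − (0.1250)·5.333787 − (-0.0777/3.4630)·5.239207 = -0.292970
denominator = 1 − 5.333787 = -4.333787
p = -0.292970 / -4.333787 = 0.0676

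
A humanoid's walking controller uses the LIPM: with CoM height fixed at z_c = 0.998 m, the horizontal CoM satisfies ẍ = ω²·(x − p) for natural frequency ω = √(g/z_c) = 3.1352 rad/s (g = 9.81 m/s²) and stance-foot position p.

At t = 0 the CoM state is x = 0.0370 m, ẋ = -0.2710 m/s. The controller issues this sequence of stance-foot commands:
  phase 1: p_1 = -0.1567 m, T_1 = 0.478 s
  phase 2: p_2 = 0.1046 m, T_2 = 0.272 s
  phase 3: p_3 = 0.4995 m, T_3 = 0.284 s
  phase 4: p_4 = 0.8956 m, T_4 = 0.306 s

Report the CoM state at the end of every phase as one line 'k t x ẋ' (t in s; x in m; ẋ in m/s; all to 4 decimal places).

phase 1: p=-0.1567, T=0.478, ωT=1.498626, cosh=2.349485, sinh=2.126048; start (x,ẋ)=(0.037000, -0.271000) → end (x,ẋ)=(0.114624, 0.654414)
phase 2: p=0.1046, T=0.272, ωT=0.852774, cosh=1.386189, sinh=0.959958; start (x,ẋ)=(0.114624, 0.654414) → end (x,ẋ)=(0.318869, 0.937310)
phase 3: p=0.4995, T=0.284, ωT=0.890397, cosh=1.423294, sinh=1.012802; start (x,ẋ)=(0.318869, 0.937310) → end (x,ẋ)=(0.545199, 0.760503)
phase 4: p=0.8956, T=0.306, ωT=0.959371, cosh=1.496594, sinh=1.113461; start (x,ẋ)=(0.545199, 0.760503) → end (x,ẋ)=(0.641283, -0.085058)

1 0.4780 0.1146 0.6544
2 0.7500 0.3189 0.9373
3 1.0340 0.5452 0.7605
4 1.3400 0.6413 -0.0851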